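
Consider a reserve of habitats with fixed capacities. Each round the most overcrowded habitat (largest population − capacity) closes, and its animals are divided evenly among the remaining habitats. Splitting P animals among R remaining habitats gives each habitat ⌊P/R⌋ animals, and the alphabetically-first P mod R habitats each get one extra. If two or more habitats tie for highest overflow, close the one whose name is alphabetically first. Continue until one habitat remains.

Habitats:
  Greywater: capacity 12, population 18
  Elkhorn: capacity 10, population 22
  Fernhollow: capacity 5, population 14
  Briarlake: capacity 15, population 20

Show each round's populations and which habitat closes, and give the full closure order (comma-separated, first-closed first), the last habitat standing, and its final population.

Closure order: Elkhorn, Fernhollow, Briarlake
Last habitat: Greywater with 74 animals

Round 1: Briarlake=20 Elkhorn=22 Fernhollow=14 Greywater=18 → close Elkhorn (overflow 12)
  22÷3 = 7 each, +1 to first 1
Round 2: Briarlake=28 Fernhollow=21 Greywater=25 → close Fernhollow (overflow 16)
  21÷2 = 10 each, +1 to first 1
Round 3: Briarlake=39 Greywater=35 → close Briarlake (overflow 24)
  39÷1 = 39 each, +1 to first 0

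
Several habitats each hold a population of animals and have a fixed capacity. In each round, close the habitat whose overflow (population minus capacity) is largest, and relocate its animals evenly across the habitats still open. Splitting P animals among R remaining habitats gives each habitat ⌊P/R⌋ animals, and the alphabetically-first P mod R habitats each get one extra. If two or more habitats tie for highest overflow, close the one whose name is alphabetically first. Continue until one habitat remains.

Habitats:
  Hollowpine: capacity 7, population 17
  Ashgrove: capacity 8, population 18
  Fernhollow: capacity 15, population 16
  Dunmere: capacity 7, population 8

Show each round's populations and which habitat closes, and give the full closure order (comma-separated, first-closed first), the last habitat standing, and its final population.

Round 1: Ashgrove=18 Dunmere=8 Fernhollow=16 Hollowpine=17 → close Ashgrove (overflow 10)
  18÷3 = 6 each, +1 to first 0
Round 2: Dunmere=14 Fernhollow=22 Hollowpine=23 → close Hollowpine (overflow 16)
  23÷2 = 11 each, +1 to first 1
Round 3: Dunmere=26 Fernhollow=33 → close Dunmere (overflow 19)
  26÷1 = 26 each, +1 to first 0

Closure order: Ashgrove, Hollowpine, Dunmere
Last habitat: Fernhollow with 59 animals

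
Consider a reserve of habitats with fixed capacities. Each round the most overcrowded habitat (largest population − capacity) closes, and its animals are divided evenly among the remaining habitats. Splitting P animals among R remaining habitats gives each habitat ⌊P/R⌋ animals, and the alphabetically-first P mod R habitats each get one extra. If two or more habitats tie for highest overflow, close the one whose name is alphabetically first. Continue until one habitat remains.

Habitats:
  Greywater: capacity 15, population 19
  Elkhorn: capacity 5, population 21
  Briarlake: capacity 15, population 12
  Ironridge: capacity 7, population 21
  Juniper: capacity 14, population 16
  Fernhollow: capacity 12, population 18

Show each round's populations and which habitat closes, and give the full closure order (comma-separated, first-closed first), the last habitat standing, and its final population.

Closure order: Elkhorn, Ironridge, Fernhollow, Greywater, Juniper
Last habitat: Briarlake with 107 animals

Round 1: Briarlake=12 Elkhorn=21 Fernhollow=18 Greywater=19 Ironridge=21 Juniper=16 → close Elkhorn (overflow 16)
  21÷5 = 4 each, +1 to first 1
Round 2: Briarlake=17 Fernhollow=22 Greywater=23 Ironridge=25 Juniper=20 → close Ironridge (overflow 18)
  25÷4 = 6 each, +1 to first 1
Round 3: Briarlake=24 Fernhollow=28 Greywater=29 Juniper=26 → close Fernhollow (overflow 16)
  28÷3 = 9 each, +1 to first 1
Round 4: Briarlake=34 Greywater=38 Juniper=35 → close Greywater (overflow 23)
  38÷2 = 19 each, +1 to first 0
Round 5: Briarlake=53 Juniper=54 → close Juniper (overflow 40)
  54÷1 = 54 each, +1 to first 0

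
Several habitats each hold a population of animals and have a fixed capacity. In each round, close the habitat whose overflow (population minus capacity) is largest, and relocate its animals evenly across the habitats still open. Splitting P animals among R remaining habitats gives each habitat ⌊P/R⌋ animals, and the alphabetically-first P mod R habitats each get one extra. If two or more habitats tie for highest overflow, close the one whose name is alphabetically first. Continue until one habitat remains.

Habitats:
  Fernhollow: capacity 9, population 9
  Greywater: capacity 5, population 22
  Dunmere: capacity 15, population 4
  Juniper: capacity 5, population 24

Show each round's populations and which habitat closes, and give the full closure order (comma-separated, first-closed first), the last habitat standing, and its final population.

Closure order: Juniper, Greywater, Fernhollow
Last habitat: Dunmere with 59 animals

Round 1: Dunmere=4 Fernhollow=9 Greywater=22 Juniper=24 → close Juniper (overflow 19)
  24÷3 = 8 each, +1 to first 0
Round 2: Dunmere=12 Fernhollow=17 Greywater=30 → close Greywater (overflow 25)
  30÷2 = 15 each, +1 to first 0
Round 3: Dunmere=27 Fernhollow=32 → close Fernhollow (overflow 23)
  32÷1 = 32 each, +1 to first 0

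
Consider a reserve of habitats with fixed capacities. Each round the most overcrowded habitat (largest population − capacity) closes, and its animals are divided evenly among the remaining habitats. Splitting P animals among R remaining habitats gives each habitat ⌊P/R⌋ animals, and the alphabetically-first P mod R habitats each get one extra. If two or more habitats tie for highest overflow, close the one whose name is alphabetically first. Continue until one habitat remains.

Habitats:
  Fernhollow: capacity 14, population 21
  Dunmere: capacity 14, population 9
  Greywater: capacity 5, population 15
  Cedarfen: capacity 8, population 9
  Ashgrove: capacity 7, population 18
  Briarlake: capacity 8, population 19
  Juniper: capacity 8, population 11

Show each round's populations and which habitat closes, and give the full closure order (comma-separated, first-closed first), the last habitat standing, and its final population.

Closure order: Ashgrove, Briarlake, Greywater, Fernhollow, Cedarfen, Juniper
Last habitat: Dunmere with 102 animals

Round 1: Ashgrove=18 Briarlake=19 Cedarfen=9 Dunmere=9 Fernhollow=21 Greywater=15 Juniper=11 → close Ashgrove (overflow 11)
  18÷6 = 3 each, +1 to first 0
Round 2: Briarlake=22 Cedarfen=12 Dunmere=12 Fernhollow=24 Greywater=18 Juniper=14 → close Briarlake (overflow 14)
  22÷5 = 4 each, +1 to first 2
Round 3: Cedarfen=17 Dunmere=17 Fernhollow=28 Greywater=22 Juniper=18 → close Greywater (overflow 17)
  22÷4 = 5 each, +1 to first 2
Round 4: Cedarfen=23 Dunmere=23 Fernhollow=33 Juniper=23 → close Fernhollow (overflow 19)
  33÷3 = 11 each, +1 to first 0
Round 5: Cedarfen=34 Dunmere=34 Juniper=34 → close Cedarfen (overflow 26)
  34÷2 = 17 each, +1 to first 0
Round 6: Dunmere=51 Juniper=51 → close Juniper (overflow 43)
  51÷1 = 51 each, +1 to first 0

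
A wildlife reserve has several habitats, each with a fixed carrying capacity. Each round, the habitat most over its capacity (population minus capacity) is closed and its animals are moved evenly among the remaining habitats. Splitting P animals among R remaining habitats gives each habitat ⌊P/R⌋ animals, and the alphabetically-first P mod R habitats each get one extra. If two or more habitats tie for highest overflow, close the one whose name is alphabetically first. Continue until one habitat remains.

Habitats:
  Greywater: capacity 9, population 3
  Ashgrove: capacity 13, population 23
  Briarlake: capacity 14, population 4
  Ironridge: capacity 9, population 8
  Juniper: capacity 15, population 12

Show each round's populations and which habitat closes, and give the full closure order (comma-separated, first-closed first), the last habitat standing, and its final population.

Closure order: Ashgrove, Ironridge, Juniper, Greywater
Last habitat: Briarlake with 50 animals

Round 1: Ashgrove=23 Briarlake=4 Greywater=3 Ironridge=8 Juniper=12 → close Ashgrove (overflow 10)
  23÷4 = 5 each, +1 to first 3
Round 2: Briarlake=10 Greywater=9 Ironridge=14 Juniper=17 → close Ironridge (overflow 5)
  14÷3 = 4 each, +1 to first 2
Round 3: Briarlake=15 Greywater=14 Juniper=21 → close Juniper (overflow 6)
  21÷2 = 10 each, +1 to first 1
Round 4: Briarlake=26 Greywater=24 → close Greywater (overflow 15)
  24÷1 = 24 each, +1 to first 0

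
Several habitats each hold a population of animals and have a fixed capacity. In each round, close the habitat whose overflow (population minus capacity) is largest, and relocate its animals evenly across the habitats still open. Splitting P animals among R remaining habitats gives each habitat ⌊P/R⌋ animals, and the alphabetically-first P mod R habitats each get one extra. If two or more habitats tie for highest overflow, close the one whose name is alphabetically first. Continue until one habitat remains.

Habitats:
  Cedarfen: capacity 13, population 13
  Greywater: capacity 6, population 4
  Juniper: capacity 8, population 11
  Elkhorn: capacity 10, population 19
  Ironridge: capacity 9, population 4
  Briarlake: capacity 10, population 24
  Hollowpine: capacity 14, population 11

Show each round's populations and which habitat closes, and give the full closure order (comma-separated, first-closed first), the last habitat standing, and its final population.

Closure order: Briarlake, Elkhorn, Juniper, Cedarfen, Greywater, Hollowpine
Last habitat: Ironridge with 86 animals

Round 1: Briarlake=24 Cedarfen=13 Elkhorn=19 Greywater=4 Hollowpine=11 Ironridge=4 Juniper=11 → close Briarlake (overflow 14)
  24÷6 = 4 each, +1 to first 0
Round 2: Cedarfen=17 Elkhorn=23 Greywater=8 Hollowpine=15 Ironridge=8 Juniper=15 → close Elkhorn (overflow 13)
  23÷5 = 4 each, +1 to first 3
Round 3: Cedarfen=22 Greywater=13 Hollowpine=20 Ironridge=12 Juniper=19 → close Juniper (overflow 11)
  19÷4 = 4 each, +1 to first 3
Round 4: Cedarfen=27 Greywater=18 Hollowpine=25 Ironridge=16 → close Cedarfen (overflow 14)
  27÷3 = 9 each, +1 to first 0
Round 5: Greywater=27 Hollowpine=34 Ironridge=25 → close Greywater (overflow 21)
  27÷2 = 13 each, +1 to first 1
Round 6: Hollowpine=48 Ironridge=38 → close Hollowpine (overflow 34)
  48÷1 = 48 each, +1 to first 0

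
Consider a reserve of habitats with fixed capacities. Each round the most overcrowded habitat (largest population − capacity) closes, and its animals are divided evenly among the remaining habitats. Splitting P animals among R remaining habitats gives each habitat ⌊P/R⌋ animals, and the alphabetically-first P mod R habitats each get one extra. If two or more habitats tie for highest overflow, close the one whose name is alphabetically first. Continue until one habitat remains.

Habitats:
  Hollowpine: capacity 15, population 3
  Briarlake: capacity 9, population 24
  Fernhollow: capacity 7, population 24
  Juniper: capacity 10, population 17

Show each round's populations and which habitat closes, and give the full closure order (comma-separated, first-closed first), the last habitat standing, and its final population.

Round 1: Briarlake=24 Fernhollow=24 Hollowpine=3 Juniper=17 → close Fernhollow (overflow 17)
  24÷3 = 8 each, +1 to first 0
Round 2: Briarlake=32 Hollowpine=11 Juniper=25 → close Briarlake (overflow 23)
  32÷2 = 16 each, +1 to first 0
Round 3: Hollowpine=27 Juniper=41 → close Juniper (overflow 31)
  41÷1 = 41 each, +1 to first 0

Closure order: Fernhollow, Briarlake, Juniper
Last habitat: Hollowpine with 68 animals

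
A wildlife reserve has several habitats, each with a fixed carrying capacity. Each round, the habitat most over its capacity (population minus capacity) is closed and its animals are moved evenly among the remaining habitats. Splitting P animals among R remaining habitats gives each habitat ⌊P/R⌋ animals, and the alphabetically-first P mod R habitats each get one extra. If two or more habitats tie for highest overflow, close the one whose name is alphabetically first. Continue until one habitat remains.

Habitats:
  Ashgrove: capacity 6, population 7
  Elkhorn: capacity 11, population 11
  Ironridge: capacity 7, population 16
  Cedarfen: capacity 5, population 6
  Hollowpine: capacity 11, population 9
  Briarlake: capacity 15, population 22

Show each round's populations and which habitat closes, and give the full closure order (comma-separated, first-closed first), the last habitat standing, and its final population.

Closure order: Ironridge, Briarlake, Ashgrove, Cedarfen, Elkhorn
Last habitat: Hollowpine with 71 animals

Round 1: Ashgrove=7 Briarlake=22 Cedarfen=6 Elkhorn=11 Hollowpine=9 Ironridge=16 → close Ironridge (overflow 9)
  16÷5 = 3 each, +1 to first 1
Round 2: Ashgrove=11 Briarlake=25 Cedarfen=9 Elkhorn=14 Hollowpine=12 → close Briarlake (overflow 10)
  25÷4 = 6 each, +1 to first 1
Round 3: Ashgrove=18 Cedarfen=15 Elkhorn=20 Hollowpine=18 → close Ashgrove (overflow 12)
  18÷3 = 6 each, +1 to first 0
Round 4: Cedarfen=21 Elkhorn=26 Hollowpine=24 → close Cedarfen (overflow 16)
  21÷2 = 10 each, +1 to first 1
Round 5: Elkhorn=37 Hollowpine=34 → close Elkhorn (overflow 26)
  37÷1 = 37 each, +1 to first 0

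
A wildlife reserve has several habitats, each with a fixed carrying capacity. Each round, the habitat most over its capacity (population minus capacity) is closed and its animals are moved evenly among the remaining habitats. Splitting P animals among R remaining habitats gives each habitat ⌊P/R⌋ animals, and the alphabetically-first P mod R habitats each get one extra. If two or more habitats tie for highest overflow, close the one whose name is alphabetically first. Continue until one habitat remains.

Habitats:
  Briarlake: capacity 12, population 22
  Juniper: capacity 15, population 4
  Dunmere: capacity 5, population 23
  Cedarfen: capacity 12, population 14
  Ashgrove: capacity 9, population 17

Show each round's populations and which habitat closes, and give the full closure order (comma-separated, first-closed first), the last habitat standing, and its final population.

Round 1: Ashgrove=17 Briarlake=22 Cedarfen=14 Dunmere=23 Juniper=4 → close Dunmere (overflow 18)
  23÷4 = 5 each, +1 to first 3
Round 2: Ashgrove=23 Briarlake=28 Cedarfen=20 Juniper=9 → close Briarlake (overflow 16)
  28÷3 = 9 each, +1 to first 1
Round 3: Ashgrove=33 Cedarfen=29 Juniper=18 → close Ashgrove (overflow 24)
  33÷2 = 16 each, +1 to first 1
Round 4: Cedarfen=46 Juniper=34 → close Cedarfen (overflow 34)
  46÷1 = 46 each, +1 to first 0

Closure order: Dunmere, Briarlake, Ashgrove, Cedarfen
Last habitat: Juniper with 80 animals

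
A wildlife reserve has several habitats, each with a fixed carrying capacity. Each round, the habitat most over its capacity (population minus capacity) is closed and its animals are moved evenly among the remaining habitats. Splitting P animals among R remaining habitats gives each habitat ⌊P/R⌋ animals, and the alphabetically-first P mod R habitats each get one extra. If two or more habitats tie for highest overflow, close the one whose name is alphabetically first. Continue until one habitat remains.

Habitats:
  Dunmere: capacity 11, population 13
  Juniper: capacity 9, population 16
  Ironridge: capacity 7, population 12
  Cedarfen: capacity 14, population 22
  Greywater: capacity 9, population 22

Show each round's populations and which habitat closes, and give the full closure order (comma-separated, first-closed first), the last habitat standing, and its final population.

Round 1: Cedarfen=22 Dunmere=13 Greywater=22 Ironridge=12 Juniper=16 → close Greywater (overflow 13)
  22÷4 = 5 each, +1 to first 2
Round 2: Cedarfen=28 Dunmere=19 Ironridge=17 Juniper=21 → close Cedarfen (overflow 14)
  28÷3 = 9 each, +1 to first 1
Round 3: Dunmere=29 Ironridge=26 Juniper=30 → close Juniper (overflow 21)
  30÷2 = 15 each, +1 to first 0
Round 4: Dunmere=44 Ironridge=41 → close Ironridge (overflow 34)
  41÷1 = 41 each, +1 to first 0

Closure order: Greywater, Cedarfen, Juniper, Ironridge
Last habitat: Dunmere with 85 animals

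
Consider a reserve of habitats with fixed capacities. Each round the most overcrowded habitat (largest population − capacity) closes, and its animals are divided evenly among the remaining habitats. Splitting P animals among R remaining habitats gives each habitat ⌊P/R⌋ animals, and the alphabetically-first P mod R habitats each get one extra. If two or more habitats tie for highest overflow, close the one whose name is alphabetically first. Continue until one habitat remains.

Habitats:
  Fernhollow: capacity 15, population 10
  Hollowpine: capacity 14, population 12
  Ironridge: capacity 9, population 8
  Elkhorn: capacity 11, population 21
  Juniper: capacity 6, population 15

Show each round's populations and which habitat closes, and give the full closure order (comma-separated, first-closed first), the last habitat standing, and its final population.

Closure order: Elkhorn, Juniper, Hollowpine, Ironridge
Last habitat: Fernhollow with 66 animals

Round 1: Elkhorn=21 Fernhollow=10 Hollowpine=12 Ironridge=8 Juniper=15 → close Elkhorn (overflow 10)
  21÷4 = 5 each, +1 to first 1
Round 2: Fernhollow=16 Hollowpine=17 Ironridge=13 Juniper=20 → close Juniper (overflow 14)
  20÷3 = 6 each, +1 to first 2
Round 3: Fernhollow=23 Hollowpine=24 Ironridge=19 → close Hollowpine (overflow 10)
  24÷2 = 12 each, +1 to first 0
Round 4: Fernhollow=35 Ironridge=31 → close Ironridge (overflow 22)
  31÷1 = 31 each, +1 to first 0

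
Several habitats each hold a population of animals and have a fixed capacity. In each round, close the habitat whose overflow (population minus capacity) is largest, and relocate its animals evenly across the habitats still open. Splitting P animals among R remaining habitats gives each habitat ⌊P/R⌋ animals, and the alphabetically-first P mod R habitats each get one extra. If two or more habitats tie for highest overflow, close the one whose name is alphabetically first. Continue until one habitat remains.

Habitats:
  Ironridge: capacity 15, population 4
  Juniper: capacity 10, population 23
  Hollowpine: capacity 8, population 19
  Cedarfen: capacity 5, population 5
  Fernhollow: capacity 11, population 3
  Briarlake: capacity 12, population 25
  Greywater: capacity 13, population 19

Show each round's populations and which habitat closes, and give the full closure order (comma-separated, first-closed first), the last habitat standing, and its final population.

Round 1: Briarlake=25 Cedarfen=5 Fernhollow=3 Greywater=19 Hollowpine=19 Ironridge=4 Juniper=23 → close Briarlake (overflow 13)
  25÷6 = 4 each, +1 to first 1
Round 2: Cedarfen=10 Fernhollow=7 Greywater=23 Hollowpine=23 Ironridge=8 Juniper=27 → close Juniper (overflow 17)
  27÷5 = 5 each, +1 to first 2
Round 3: Cedarfen=16 Fernhollow=13 Greywater=28 Hollowpine=28 Ironridge=13 → close Hollowpine (overflow 20)
  28÷4 = 7 each, +1 to first 0
Round 4: Cedarfen=23 Fernhollow=20 Greywater=35 Ironridge=20 → close Greywater (overflow 22)
  35÷3 = 11 each, +1 to first 2
Round 5: Cedarfen=35 Fernhollow=32 Ironridge=31 → close Cedarfen (overflow 30)
  35÷2 = 17 each, +1 to first 1
Round 6: Fernhollow=50 Ironridge=48 → close Fernhollow (overflow 39)
  50÷1 = 50 each, +1 to first 0

Closure order: Briarlake, Juniper, Hollowpine, Greywater, Cedarfen, Fernhollow
Last habitat: Ironridge with 98 animals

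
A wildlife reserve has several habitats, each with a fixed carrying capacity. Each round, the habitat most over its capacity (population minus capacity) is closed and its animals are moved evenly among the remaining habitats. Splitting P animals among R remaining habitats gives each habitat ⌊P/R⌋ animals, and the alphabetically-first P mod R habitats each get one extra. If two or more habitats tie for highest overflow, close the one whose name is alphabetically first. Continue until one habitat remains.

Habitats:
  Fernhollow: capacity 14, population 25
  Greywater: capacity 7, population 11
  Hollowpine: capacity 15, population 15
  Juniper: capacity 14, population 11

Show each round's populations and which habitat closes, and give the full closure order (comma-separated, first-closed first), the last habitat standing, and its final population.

Round 1: Fernhollow=25 Greywater=11 Hollowpine=15 Juniper=11 → close Fernhollow (overflow 11)
  25÷3 = 8 each, +1 to first 1
Round 2: Greywater=20 Hollowpine=23 Juniper=19 → close Greywater (overflow 13)
  20÷2 = 10 each, +1 to first 0
Round 3: Hollowpine=33 Juniper=29 → close Hollowpine (overflow 18)
  33÷1 = 33 each, +1 to first 0

Closure order: Fernhollow, Greywater, Hollowpine
Last habitat: Juniper with 62 animals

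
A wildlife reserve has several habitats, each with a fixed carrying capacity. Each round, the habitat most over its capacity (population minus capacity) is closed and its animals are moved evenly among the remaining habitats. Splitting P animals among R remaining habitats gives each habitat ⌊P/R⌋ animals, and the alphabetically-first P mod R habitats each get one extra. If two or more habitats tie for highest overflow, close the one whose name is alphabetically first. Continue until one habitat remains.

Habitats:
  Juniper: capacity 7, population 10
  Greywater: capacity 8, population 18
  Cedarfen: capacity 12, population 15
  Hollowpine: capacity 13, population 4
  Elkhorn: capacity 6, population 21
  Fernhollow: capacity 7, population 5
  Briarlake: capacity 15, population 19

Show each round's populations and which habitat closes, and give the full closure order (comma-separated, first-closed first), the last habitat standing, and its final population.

Closure order: Elkhorn, Greywater, Briarlake, Cedarfen, Juniper, Fernhollow
Last habitat: Hollowpine with 92 animals

Round 1: Briarlake=19 Cedarfen=15 Elkhorn=21 Fernhollow=5 Greywater=18 Hollowpine=4 Juniper=10 → close Elkhorn (overflow 15)
  21÷6 = 3 each, +1 to first 3
Round 2: Briarlake=23 Cedarfen=19 Fernhollow=9 Greywater=21 Hollowpine=7 Juniper=13 → close Greywater (overflow 13)
  21÷5 = 4 each, +1 to first 1
Round 3: Briarlake=28 Cedarfen=23 Fernhollow=13 Hollowpine=11 Juniper=17 → close Briarlake (overflow 13)
  28÷4 = 7 each, +1 to first 0
Round 4: Cedarfen=30 Fernhollow=20 Hollowpine=18 Juniper=24 → close Cedarfen (overflow 18)
  30÷3 = 10 each, +1 to first 0
Round 5: Fernhollow=30 Hollowpine=28 Juniper=34 → close Juniper (overflow 27)
  34÷2 = 17 each, +1 to first 0
Round 6: Fernhollow=47 Hollowpine=45 → close Fernhollow (overflow 40)
  47÷1 = 47 each, +1 to first 0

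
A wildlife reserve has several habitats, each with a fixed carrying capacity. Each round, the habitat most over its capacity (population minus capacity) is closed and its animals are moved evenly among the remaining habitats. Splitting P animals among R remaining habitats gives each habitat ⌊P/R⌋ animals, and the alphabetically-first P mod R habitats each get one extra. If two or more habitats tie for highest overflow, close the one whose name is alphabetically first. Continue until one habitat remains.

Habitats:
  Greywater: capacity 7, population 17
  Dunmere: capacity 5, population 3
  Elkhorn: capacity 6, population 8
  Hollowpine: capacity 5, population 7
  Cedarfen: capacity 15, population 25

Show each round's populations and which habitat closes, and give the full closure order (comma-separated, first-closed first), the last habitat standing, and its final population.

Closure order: Cedarfen, Greywater, Elkhorn, Hollowpine
Last habitat: Dunmere with 60 animals

Round 1: Cedarfen=25 Dunmere=3 Elkhorn=8 Greywater=17 Hollowpine=7 → close Cedarfen (overflow 10)
  25÷4 = 6 each, +1 to first 1
Round 2: Dunmere=10 Elkhorn=14 Greywater=23 Hollowpine=13 → close Greywater (overflow 16)
  23÷3 = 7 each, +1 to first 2
Round 3: Dunmere=18 Elkhorn=22 Hollowpine=20 → close Elkhorn (overflow 16)
  22÷2 = 11 each, +1 to first 0
Round 4: Dunmere=29 Hollowpine=31 → close Hollowpine (overflow 26)
  31÷1 = 31 each, +1 to first 0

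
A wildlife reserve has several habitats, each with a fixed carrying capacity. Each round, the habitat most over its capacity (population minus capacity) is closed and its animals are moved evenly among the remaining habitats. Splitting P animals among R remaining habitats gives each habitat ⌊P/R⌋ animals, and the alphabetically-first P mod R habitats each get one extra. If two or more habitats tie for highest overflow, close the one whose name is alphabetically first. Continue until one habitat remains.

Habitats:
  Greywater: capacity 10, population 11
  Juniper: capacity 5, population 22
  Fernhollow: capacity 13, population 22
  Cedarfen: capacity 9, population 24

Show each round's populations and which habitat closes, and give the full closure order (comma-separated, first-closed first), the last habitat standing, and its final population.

Closure order: Juniper, Cedarfen, Fernhollow
Last habitat: Greywater with 79 animals

Round 1: Cedarfen=24 Fernhollow=22 Greywater=11 Juniper=22 → close Juniper (overflow 17)
  22÷3 = 7 each, +1 to first 1
Round 2: Cedarfen=32 Fernhollow=29 Greywater=18 → close Cedarfen (overflow 23)
  32÷2 = 16 each, +1 to first 0
Round 3: Fernhollow=45 Greywater=34 → close Fernhollow (overflow 32)
  45÷1 = 45 each, +1 to first 0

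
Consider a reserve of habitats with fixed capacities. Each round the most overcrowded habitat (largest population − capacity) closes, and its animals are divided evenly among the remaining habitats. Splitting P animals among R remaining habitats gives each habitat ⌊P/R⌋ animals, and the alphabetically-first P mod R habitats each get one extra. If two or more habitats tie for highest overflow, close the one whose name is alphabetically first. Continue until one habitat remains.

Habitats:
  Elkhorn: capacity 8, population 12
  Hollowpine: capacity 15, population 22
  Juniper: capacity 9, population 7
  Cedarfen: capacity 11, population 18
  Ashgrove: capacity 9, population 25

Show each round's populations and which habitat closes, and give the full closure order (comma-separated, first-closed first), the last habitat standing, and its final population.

Closure order: Ashgrove, Cedarfen, Hollowpine, Elkhorn
Last habitat: Juniper with 84 animals

Round 1: Ashgrove=25 Cedarfen=18 Elkhorn=12 Hollowpine=22 Juniper=7 → close Ashgrove (overflow 16)
  25÷4 = 6 each, +1 to first 1
Round 2: Cedarfen=25 Elkhorn=18 Hollowpine=28 Juniper=13 → close Cedarfen (overflow 14)
  25÷3 = 8 each, +1 to first 1
Round 3: Elkhorn=27 Hollowpine=36 Juniper=21 → close Hollowpine (overflow 21)
  36÷2 = 18 each, +1 to first 0
Round 4: Elkhorn=45 Juniper=39 → close Elkhorn (overflow 37)
  45÷1 = 45 each, +1 to first 0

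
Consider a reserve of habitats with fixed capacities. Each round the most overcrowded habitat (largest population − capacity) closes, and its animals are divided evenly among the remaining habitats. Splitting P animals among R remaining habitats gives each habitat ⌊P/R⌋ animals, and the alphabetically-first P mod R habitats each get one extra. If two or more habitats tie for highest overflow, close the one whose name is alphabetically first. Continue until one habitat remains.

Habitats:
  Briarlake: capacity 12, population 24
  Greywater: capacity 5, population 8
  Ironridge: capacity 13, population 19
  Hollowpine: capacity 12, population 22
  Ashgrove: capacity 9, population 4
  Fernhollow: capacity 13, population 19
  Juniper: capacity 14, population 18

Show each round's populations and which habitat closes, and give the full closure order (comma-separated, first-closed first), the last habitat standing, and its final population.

Closure order: Briarlake, Hollowpine, Fernhollow, Ironridge, Greywater, Juniper
Last habitat: Ashgrove with 114 animals

Round 1: Ashgrove=4 Briarlake=24 Fernhollow=19 Greywater=8 Hollowpine=22 Ironridge=19 Juniper=18 → close Briarlake (overflow 12)
  24÷6 = 4 each, +1 to first 0
Round 2: Ashgrove=8 Fernhollow=23 Greywater=12 Hollowpine=26 Ironridge=23 Juniper=22 → close Hollowpine (overflow 14)
  26÷5 = 5 each, +1 to first 1
Round 3: Ashgrove=14 Fernhollow=28 Greywater=17 Ironridge=28 Juniper=27 → close Fernhollow (overflow 15)
  28÷4 = 7 each, +1 to first 0
Round 4: Ashgrove=21 Greywater=24 Ironridge=35 Juniper=34 → close Ironridge (overflow 22)
  35÷3 = 11 each, +1 to first 2
Round 5: Ashgrove=33 Greywater=36 Juniper=45 → close Greywater (overflow 31)
  36÷2 = 18 each, +1 to first 0
Round 6: Ashgrove=51 Juniper=63 → close Juniper (overflow 49)
  63÷1 = 63 each, +1 to first 0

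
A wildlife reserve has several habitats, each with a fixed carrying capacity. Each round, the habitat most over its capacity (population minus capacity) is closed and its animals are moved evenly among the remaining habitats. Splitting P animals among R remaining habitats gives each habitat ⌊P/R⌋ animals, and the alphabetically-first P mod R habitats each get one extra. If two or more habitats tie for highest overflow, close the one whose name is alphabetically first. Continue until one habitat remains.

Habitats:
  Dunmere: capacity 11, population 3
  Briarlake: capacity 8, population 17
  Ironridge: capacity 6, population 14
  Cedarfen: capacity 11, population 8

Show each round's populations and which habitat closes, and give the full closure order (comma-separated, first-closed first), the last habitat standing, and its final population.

Round 1: Briarlake=17 Cedarfen=8 Dunmere=3 Ironridge=14 → close Briarlake (overflow 9)
  17÷3 = 5 each, +1 to first 2
Round 2: Cedarfen=14 Dunmere=9 Ironridge=19 → close Ironridge (overflow 13)
  19÷2 = 9 each, +1 to first 1
Round 3: Cedarfen=24 Dunmere=18 → close Cedarfen (overflow 13)
  24÷1 = 24 each, +1 to first 0

Closure order: Briarlake, Ironridge, Cedarfen
Last habitat: Dunmere with 42 animals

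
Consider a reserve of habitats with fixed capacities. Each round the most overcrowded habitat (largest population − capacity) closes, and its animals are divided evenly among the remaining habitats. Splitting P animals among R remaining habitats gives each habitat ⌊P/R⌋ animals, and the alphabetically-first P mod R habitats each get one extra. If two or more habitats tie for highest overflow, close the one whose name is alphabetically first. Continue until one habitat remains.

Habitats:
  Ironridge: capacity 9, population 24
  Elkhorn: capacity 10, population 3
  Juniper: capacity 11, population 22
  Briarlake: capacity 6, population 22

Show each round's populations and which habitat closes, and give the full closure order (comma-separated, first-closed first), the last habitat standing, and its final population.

Closure order: Briarlake, Ironridge, Juniper
Last habitat: Elkhorn with 71 animals

Round 1: Briarlake=22 Elkhorn=3 Ironridge=24 Juniper=22 → close Briarlake (overflow 16)
  22÷3 = 7 each, +1 to first 1
Round 2: Elkhorn=11 Ironridge=31 Juniper=29 → close Ironridge (overflow 22)
  31÷2 = 15 each, +1 to first 1
Round 3: Elkhorn=27 Juniper=44 → close Juniper (overflow 33)
  44÷1 = 44 each, +1 to first 0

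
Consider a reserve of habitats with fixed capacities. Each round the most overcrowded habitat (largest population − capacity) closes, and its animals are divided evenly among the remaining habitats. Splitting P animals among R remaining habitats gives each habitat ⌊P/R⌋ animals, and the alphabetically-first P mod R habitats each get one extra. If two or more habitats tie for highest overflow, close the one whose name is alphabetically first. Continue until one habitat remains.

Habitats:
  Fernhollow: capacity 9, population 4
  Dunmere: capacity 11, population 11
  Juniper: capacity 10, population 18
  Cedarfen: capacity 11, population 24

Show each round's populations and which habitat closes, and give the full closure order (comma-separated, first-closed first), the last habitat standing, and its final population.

Round 1: Cedarfen=24 Dunmere=11 Fernhollow=4 Juniper=18 → close Cedarfen (overflow 13)
  24÷3 = 8 each, +1 to first 0
Round 2: Dunmere=19 Fernhollow=12 Juniper=26 → close Juniper (overflow 16)
  26÷2 = 13 each, +1 to first 0
Round 3: Dunmere=32 Fernhollow=25 → close Dunmere (overflow 21)
  32÷1 = 32 each, +1 to first 0

Closure order: Cedarfen, Juniper, Dunmere
Last habitat: Fernhollow with 57 animals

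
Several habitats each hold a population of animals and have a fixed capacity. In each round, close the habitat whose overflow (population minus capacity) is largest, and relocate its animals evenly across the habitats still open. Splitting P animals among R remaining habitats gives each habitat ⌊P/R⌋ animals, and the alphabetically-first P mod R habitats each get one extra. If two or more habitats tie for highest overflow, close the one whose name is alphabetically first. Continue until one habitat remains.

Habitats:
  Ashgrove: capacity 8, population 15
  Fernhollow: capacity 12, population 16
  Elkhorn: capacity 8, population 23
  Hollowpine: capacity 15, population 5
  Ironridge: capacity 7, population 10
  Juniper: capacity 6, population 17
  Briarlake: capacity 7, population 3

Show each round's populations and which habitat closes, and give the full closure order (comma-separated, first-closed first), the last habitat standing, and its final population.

Closure order: Elkhorn, Juniper, Ashgrove, Fernhollow, Ironridge, Briarlake
Last habitat: Hollowpine with 89 animals

Round 1: Ashgrove=15 Briarlake=3 Elkhorn=23 Fernhollow=16 Hollowpine=5 Ironridge=10 Juniper=17 → close Elkhorn (overflow 15)
  23÷6 = 3 each, +1 to first 5
Round 2: Ashgrove=19 Briarlake=7 Fernhollow=20 Hollowpine=9 Ironridge=14 Juniper=20 → close Juniper (overflow 14)
  20÷5 = 4 each, +1 to first 0
Round 3: Ashgrove=23 Briarlake=11 Fernhollow=24 Hollowpine=13 Ironridge=18 → close Ashgrove (overflow 15)
  23÷4 = 5 each, +1 to first 3
Round 4: Briarlake=17 Fernhollow=30 Hollowpine=19 Ironridge=23 → close Fernhollow (overflow 18)
  30÷3 = 10 each, +1 to first 0
Round 5: Briarlake=27 Hollowpine=29 Ironridge=33 → close Ironridge (overflow 26)
  33÷2 = 16 each, +1 to first 1
Round 6: Briarlake=44 Hollowpine=45 → close Briarlake (overflow 37)
  44÷1 = 44 each, +1 to first 0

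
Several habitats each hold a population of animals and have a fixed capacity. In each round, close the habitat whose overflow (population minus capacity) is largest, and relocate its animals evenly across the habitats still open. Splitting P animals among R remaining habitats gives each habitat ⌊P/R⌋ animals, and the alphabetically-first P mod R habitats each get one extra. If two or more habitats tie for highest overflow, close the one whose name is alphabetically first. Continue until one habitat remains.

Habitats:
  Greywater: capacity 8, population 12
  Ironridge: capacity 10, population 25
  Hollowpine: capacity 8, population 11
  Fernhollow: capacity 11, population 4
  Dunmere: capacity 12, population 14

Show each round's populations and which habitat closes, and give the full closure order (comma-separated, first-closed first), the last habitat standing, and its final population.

Closure order: Ironridge, Greywater, Dunmere, Hollowpine
Last habitat: Fernhollow with 66 animals

Round 1: Dunmere=14 Fernhollow=4 Greywater=12 Hollowpine=11 Ironridge=25 → close Ironridge (overflow 15)
  25÷4 = 6 each, +1 to first 1
Round 2: Dunmere=21 Fernhollow=10 Greywater=18 Hollowpine=17 → close Greywater (overflow 10)
  18÷3 = 6 each, +1 to first 0
Round 3: Dunmere=27 Fernhollow=16 Hollowpine=23 → close Dunmere (overflow 15)
  27÷2 = 13 each, +1 to first 1
Round 4: Fernhollow=30 Hollowpine=36 → close Hollowpine (overflow 28)
  36÷1 = 36 each, +1 to first 0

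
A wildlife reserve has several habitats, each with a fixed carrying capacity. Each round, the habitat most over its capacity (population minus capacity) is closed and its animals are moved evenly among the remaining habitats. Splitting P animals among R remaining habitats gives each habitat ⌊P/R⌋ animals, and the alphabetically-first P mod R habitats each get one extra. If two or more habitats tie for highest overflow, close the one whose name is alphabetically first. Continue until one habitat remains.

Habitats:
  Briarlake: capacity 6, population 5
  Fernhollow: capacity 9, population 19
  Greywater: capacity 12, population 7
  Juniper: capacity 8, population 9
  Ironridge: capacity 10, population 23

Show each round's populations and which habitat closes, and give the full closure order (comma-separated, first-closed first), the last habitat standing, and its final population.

Round 1: Briarlake=5 Fernhollow=19 Greywater=7 Ironridge=23 Juniper=9 → close Ironridge (overflow 13)
  23÷4 = 5 each, +1 to first 3
Round 2: Briarlake=11 Fernhollow=25 Greywater=13 Juniper=14 → close Fernhollow (overflow 16)
  25÷3 = 8 each, +1 to first 1
Round 3: Briarlake=20 Greywater=21 Juniper=22 → close Briarlake (overflow 14)
  20÷2 = 10 each, +1 to first 0
Round 4: Greywater=31 Juniper=32 → close Juniper (overflow 24)
  32÷1 = 32 each, +1 to first 0

Closure order: Ironridge, Fernhollow, Briarlake, Juniper
Last habitat: Greywater with 63 animals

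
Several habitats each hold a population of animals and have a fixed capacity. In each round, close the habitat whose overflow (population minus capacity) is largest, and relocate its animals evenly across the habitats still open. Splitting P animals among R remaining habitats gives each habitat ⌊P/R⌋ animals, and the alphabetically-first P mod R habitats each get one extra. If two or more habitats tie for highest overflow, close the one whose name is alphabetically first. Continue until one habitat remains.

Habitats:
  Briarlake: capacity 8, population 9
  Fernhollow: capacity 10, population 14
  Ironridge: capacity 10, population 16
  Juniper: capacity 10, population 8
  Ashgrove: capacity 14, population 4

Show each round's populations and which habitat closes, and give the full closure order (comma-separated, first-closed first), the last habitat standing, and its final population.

Closure order: Ironridge, Fernhollow, Briarlake, Juniper
Last habitat: Ashgrove with 51 animals

Round 1: Ashgrove=4 Briarlake=9 Fernhollow=14 Ironridge=16 Juniper=8 → close Ironridge (overflow 6)
  16÷4 = 4 each, +1 to first 0
Round 2: Ashgrove=8 Briarlake=13 Fernhollow=18 Juniper=12 → close Fernhollow (overflow 8)
  18÷3 = 6 each, +1 to first 0
Round 3: Ashgrove=14 Briarlake=19 Juniper=18 → close Briarlake (overflow 11)
  19÷2 = 9 each, +1 to first 1
Round 4: Ashgrove=24 Juniper=27 → close Juniper (overflow 17)
  27÷1 = 27 each, +1 to first 0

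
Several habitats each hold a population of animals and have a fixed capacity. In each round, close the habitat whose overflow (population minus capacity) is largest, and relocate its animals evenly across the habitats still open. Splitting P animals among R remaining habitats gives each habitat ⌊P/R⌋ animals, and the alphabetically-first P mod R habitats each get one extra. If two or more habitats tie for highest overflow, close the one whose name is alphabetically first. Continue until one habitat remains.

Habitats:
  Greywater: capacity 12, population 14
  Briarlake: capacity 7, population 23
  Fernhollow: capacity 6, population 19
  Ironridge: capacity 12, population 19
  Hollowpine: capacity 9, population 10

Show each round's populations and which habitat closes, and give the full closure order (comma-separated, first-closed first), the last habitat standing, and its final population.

Closure order: Briarlake, Fernhollow, Ironridge, Greywater
Last habitat: Hollowpine with 85 animals

Round 1: Briarlake=23 Fernhollow=19 Greywater=14 Hollowpine=10 Ironridge=19 → close Briarlake (overflow 16)
  23÷4 = 5 each, +1 to first 3
Round 2: Fernhollow=25 Greywater=20 Hollowpine=16 Ironridge=24 → close Fernhollow (overflow 19)
  25÷3 = 8 each, +1 to first 1
Round 3: Greywater=29 Hollowpine=24 Ironridge=32 → close Ironridge (overflow 20)
  32÷2 = 16 each, +1 to first 0
Round 4: Greywater=45 Hollowpine=40 → close Greywater (overflow 33)
  45÷1 = 45 each, +1 to first 0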